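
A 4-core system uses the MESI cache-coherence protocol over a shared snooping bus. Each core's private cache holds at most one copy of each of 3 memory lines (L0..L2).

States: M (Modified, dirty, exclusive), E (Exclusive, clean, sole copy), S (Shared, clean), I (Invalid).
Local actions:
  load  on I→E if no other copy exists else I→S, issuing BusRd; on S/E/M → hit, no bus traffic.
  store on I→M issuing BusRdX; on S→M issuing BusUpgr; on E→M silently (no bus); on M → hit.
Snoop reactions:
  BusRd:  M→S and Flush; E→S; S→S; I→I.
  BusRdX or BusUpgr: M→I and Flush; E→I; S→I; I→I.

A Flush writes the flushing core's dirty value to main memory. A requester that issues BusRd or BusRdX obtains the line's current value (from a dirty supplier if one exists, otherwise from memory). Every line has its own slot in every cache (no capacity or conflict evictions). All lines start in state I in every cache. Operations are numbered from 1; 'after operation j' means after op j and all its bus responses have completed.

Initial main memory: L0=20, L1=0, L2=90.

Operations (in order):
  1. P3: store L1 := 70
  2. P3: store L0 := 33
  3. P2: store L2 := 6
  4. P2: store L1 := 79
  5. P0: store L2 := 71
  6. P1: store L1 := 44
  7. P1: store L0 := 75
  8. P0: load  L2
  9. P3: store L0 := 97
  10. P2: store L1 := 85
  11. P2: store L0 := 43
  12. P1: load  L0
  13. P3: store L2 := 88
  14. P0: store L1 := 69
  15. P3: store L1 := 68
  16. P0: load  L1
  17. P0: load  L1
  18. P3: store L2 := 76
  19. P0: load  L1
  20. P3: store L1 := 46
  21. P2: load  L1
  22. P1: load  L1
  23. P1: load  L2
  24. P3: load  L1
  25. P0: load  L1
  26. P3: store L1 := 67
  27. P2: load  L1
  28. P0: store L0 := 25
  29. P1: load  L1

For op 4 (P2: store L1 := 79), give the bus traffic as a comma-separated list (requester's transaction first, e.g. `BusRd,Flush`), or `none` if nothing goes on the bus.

1. P3: store L1 := 70  bus=[BusRdX]  L1: P0=I P1=I P2=I P3=M  mem[L1]=0
2. P3: store L0 := 33  bus=[BusRdX]  L0: P0=I P1=I P2=I P3=M  mem[L0]=20
3. P2: store L2 := 6  bus=[BusRdX]  L2: P0=I P1=I P2=M P3=I  mem[L2]=90
4. P2: store L1 := 79  bus=[BusRdX,Flush]  L1: P0=I P1=I P2=M P3=I  mem[L1]=70
5. P0: store L2 := 71  bus=[BusRdX,Flush]  L2: P0=M P1=I P2=I P3=I  mem[L2]=6
6. P1: store L1 := 44  bus=[BusRdX,Flush]  L1: P0=I P1=M P2=I P3=I  mem[L1]=79
7. P1: store L0 := 75  bus=[BusRdX,Flush]  L0: P0=I P1=M P2=I P3=I  mem[L0]=33
8. P0: load  L2  bus=[-]  L2: P0=M P1=I P2=I P3=I  mem[L2]=6
9. P3: store L0 := 97  bus=[BusRdX,Flush]  L0: P0=I P1=I P2=I P3=M  mem[L0]=75
10. P2: store L1 := 85  bus=[BusRdX,Flush]  L1: P0=I P1=I P2=M P3=I  mem[L1]=44
11. P2: store L0 := 43  bus=[BusRdX,Flush]  L0: P0=I P1=I P2=M P3=I  mem[L0]=97
12. P1: load  L0  bus=[BusRd,Flush]  L0: P0=I P1=S P2=S P3=I  mem[L0]=43
13. P3: store L2 := 88  bus=[BusRdX,Flush]  L2: P0=I P1=I P2=I P3=M  mem[L2]=71
14. P0: store L1 := 69  bus=[BusRdX,Flush]  L1: P0=M P1=I P2=I P3=I  mem[L1]=85
15. P3: store L1 := 68  bus=[BusRdX,Flush]  L1: P0=I P1=I P2=I P3=M  mem[L1]=69
16. P0: load  L1  bus=[BusRd,Flush]  L1: P0=S P1=I P2=I P3=S  mem[L1]=68
17. P0: load  L1  bus=[-]  L1: P0=S P1=I P2=I P3=S  mem[L1]=68
18. P3: store L2 := 76  bus=[-]  L2: P0=I P1=I P2=I P3=M  mem[L2]=71
19. P0: load  L1  bus=[-]  L1: P0=S P1=I P2=I P3=S  mem[L1]=68
20. P3: store L1 := 46  bus=[BusUpgr]  L1: P0=I P1=I P2=I P3=M  mem[L1]=68
21. P2: load  L1  bus=[BusRd,Flush]  L1: P0=I P1=I P2=S P3=S  mem[L1]=46
22. P1: load  L1  bus=[BusRd]  L1: P0=I P1=S P2=S P3=S  mem[L1]=46
23. P1: load  L2  bus=[BusRd,Flush]  L2: P0=I P1=S P2=I P3=S  mem[L2]=76
24. P3: load  L1  bus=[-]  L1: P0=I P1=S P2=S P3=S  mem[L1]=46
25. P0: load  L1  bus=[BusRd]  L1: P0=S P1=S P2=S P3=S  mem[L1]=46
26. P3: store L1 := 67  bus=[BusUpgr]  L1: P0=I P1=I P2=I P3=M  mem[L1]=46
27. P2: load  L1  bus=[BusRd,Flush]  L1: P0=I P1=I P2=S P3=S  mem[L1]=67
28. P0: store L0 := 25  bus=[BusRdX]  L0: P0=M P1=I P2=I P3=I  mem[L0]=43
29. P1: load  L1  bus=[BusRd]  L1: P0=I P1=S P2=S P3=S  mem[L1]=67

bus = BusRdX,Flush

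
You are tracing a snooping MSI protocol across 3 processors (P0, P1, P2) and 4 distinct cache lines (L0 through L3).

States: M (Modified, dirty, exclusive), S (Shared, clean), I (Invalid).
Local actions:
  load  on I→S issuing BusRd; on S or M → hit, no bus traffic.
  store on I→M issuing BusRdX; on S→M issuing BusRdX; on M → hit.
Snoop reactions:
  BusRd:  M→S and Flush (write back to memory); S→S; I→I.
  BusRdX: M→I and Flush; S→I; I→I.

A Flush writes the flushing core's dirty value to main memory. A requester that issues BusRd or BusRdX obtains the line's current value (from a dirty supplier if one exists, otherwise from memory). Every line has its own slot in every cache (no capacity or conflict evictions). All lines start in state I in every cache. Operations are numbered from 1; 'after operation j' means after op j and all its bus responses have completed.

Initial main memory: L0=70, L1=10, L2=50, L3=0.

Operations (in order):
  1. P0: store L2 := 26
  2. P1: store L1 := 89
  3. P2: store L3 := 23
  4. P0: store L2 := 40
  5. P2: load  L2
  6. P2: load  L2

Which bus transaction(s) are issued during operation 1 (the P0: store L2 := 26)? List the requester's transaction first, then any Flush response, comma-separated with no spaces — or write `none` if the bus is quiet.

[1] P0: store L2 := 26 | P0:M(26), P1:I, P2:I | bus: BusRdX
[2] P1: store L1 := 89 | P0:I, P1:M(89), P2:I | bus: BusRdX
[3] P2: store L3 := 23 | P0:I, P1:I, P2:M(23) | bus: BusRdX
[4] P0: store L2 := 40 | P0:M(40), P1:I, P2:I | bus: none
[5] P2: load  L2 | P0:S(40), P1:I, P2:S(40) | bus: BusRd,Flush
[6] P2: load  L2 | P0:S(40), P1:I, P2:S(40) | bus: none

bus = BusRdX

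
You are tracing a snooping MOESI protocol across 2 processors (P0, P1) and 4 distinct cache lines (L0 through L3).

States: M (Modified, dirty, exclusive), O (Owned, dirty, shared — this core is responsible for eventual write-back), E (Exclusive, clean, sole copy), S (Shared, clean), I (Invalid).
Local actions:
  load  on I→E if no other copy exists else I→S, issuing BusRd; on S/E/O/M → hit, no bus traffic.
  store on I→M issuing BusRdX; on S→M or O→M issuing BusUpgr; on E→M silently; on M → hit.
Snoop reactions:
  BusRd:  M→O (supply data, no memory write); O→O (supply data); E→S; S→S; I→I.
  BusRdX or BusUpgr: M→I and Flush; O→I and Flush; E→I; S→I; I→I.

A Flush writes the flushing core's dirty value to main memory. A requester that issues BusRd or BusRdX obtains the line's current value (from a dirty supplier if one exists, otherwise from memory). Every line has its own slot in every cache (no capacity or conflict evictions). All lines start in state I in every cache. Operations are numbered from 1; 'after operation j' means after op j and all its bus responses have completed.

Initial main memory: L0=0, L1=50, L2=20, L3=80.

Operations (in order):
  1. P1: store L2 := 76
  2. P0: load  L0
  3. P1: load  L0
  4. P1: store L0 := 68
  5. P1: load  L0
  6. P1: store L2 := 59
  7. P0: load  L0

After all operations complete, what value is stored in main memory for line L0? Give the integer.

step 1: P1: store L2 := 76  ⟶  IM  (L2)  txn=BusRdX  M[L2]=20
step 2: P0: load  L0  ⟶  EI  (L0)  txn=BusRd  M[L0]=0
step 3: P1: load  L0  ⟶  SS  (L0)  txn=BusRd  M[L0]=0
step 4: P1: store L0 := 68  ⟶  IM  (L0)  txn=BusUpgr  M[L0]=0
step 5: P1: load  L0  ⟶  IM  (L0)  txn=∅  M[L0]=0
step 6: P1: store L2 := 59  ⟶  IM  (L2)  txn=∅  M[L2]=20
step 7: P0: load  L0  ⟶  SO  (L0)  txn=BusRd  M[L0]=0

memory[L0] = 0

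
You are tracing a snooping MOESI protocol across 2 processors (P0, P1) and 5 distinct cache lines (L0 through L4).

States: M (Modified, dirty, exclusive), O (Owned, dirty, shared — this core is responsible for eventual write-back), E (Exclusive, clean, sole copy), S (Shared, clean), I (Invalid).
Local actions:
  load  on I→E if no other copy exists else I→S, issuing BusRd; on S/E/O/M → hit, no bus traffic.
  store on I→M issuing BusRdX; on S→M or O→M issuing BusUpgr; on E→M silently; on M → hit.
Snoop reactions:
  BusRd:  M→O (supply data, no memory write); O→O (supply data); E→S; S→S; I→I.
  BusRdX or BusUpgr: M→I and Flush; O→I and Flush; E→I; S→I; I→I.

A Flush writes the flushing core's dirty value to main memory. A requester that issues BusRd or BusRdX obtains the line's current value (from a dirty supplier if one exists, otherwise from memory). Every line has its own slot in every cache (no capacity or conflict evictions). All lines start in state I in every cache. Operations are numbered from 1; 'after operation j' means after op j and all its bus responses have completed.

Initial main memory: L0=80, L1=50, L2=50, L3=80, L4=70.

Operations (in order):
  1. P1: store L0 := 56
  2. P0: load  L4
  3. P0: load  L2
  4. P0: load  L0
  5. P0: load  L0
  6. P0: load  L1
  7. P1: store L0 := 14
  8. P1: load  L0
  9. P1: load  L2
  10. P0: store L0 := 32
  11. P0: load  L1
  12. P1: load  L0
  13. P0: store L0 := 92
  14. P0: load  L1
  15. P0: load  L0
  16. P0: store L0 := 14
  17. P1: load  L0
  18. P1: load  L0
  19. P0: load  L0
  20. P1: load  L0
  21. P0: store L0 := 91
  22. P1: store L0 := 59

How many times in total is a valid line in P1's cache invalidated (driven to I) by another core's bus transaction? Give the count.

invalidations = 3

1. P1: store L0 := 56  bus=[BusRdX]  L0: P0=I P1=M  mem[L0]=80
2. P0: load  L4  bus=[BusRd]  L4: P0=E P1=I  mem[L4]=70
3. P0: load  L2  bus=[BusRd]  L2: P0=E P1=I  mem[L2]=50
4. P0: load  L0  bus=[BusRd]  L0: P0=S P1=O  mem[L0]=80
5. P0: load  L0  bus=[-]  L0: P0=S P1=O  mem[L0]=80
6. P0: load  L1  bus=[BusRd]  L1: P0=E P1=I  mem[L1]=50
7. P1: store L0 := 14  bus=[BusUpgr]  L0: P0=I P1=M  mem[L0]=80
8. P1: load  L0  bus=[-]  L0: P0=I P1=M  mem[L0]=80
9. P1: load  L2  bus=[BusRd]  L2: P0=S P1=S  mem[L2]=50
10. P0: store L0 := 32  bus=[BusRdX,Flush]  L0: P0=M P1=I  mem[L0]=14
11. P0: load  L1  bus=[-]  L1: P0=E P1=I  mem[L1]=50
12. P1: load  L0  bus=[BusRd]  L0: P0=O P1=S  mem[L0]=14
13. P0: store L0 := 92  bus=[BusUpgr]  L0: P0=M P1=I  mem[L0]=14
14. P0: load  L1  bus=[-]  L1: P0=E P1=I  mem[L1]=50
15. P0: load  L0  bus=[-]  L0: P0=M P1=I  mem[L0]=14
16. P0: store L0 := 14  bus=[-]  L0: P0=M P1=I  mem[L0]=14
17. P1: load  L0  bus=[BusRd]  L0: P0=O P1=S  mem[L0]=14
18. P1: load  L0  bus=[-]  L0: P0=O P1=S  mem[L0]=14
19. P0: load  L0  bus=[-]  L0: P0=O P1=S  mem[L0]=14
20. P1: load  L0  bus=[-]  L0: P0=O P1=S  mem[L0]=14
21. P0: store L0 := 91  bus=[BusUpgr]  L0: P0=M P1=I  mem[L0]=14
22. P1: store L0 := 59  bus=[BusRdX,Flush]  L0: P0=I P1=M  mem[L0]=91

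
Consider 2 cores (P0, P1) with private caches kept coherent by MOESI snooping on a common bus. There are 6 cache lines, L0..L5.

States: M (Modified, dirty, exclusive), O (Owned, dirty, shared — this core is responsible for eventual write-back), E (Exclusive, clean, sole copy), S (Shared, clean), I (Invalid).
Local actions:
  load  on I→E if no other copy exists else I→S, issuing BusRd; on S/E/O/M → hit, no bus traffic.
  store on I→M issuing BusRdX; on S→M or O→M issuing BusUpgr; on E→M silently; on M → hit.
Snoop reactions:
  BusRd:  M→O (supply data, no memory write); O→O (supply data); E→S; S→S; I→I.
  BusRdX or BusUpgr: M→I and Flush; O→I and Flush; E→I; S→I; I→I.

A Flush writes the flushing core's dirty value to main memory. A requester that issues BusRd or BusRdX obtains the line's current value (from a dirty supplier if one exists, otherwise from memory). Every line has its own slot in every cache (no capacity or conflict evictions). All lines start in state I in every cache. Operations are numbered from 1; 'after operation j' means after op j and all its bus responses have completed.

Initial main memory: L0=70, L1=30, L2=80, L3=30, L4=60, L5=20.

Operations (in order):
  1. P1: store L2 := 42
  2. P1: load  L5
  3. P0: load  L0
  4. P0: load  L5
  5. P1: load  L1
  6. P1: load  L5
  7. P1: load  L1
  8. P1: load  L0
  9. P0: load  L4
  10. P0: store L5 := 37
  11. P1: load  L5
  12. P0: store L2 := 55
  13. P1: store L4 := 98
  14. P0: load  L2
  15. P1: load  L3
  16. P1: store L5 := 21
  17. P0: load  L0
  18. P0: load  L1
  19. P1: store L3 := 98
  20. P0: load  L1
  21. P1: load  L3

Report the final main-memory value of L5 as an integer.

memory[L5] = 37

[1] P1: store L2 := 42 | P0:I, P1:M(42) | bus: BusRdX
[2] P1: load  L5 | P0:I, P1:E(20) | bus: BusRd
[3] P0: load  L0 | P0:E(70), P1:I | bus: BusRd
[4] P0: load  L5 | P0:S(20), P1:S(20) | bus: BusRd
[5] P1: load  L1 | P0:I, P1:E(30) | bus: BusRd
[6] P1: load  L5 | P0:S(20), P1:S(20) | bus: none
[7] P1: load  L1 | P0:I, P1:E(30) | bus: none
[8] P1: load  L0 | P0:S(70), P1:S(70) | bus: BusRd
[9] P0: load  L4 | P0:E(60), P1:I | bus: BusRd
[10] P0: store L5 := 37 | P0:M(37), P1:I | bus: BusUpgr
[11] P1: load  L5 | P0:O(37), P1:S(37) | bus: BusRd
[12] P0: store L2 := 55 | P0:M(55), P1:I | bus: BusRdX,Flush
[13] P1: store L4 := 98 | P0:I, P1:M(98) | bus: BusRdX
[14] P0: load  L2 | P0:M(55), P1:I | bus: none
[15] P1: load  L3 | P0:I, P1:E(30) | bus: BusRd
[16] P1: store L5 := 21 | P0:I, P1:M(21) | bus: BusUpgr,Flush
[17] P0: load  L0 | P0:S(70), P1:S(70) | bus: none
[18] P0: load  L1 | P0:S(30), P1:S(30) | bus: BusRd
[19] P1: store L3 := 98 | P0:I, P1:M(98) | bus: none
[20] P0: load  L1 | P0:S(30), P1:S(30) | bus: none
[21] P1: load  L3 | P0:I, P1:M(98) | bus: none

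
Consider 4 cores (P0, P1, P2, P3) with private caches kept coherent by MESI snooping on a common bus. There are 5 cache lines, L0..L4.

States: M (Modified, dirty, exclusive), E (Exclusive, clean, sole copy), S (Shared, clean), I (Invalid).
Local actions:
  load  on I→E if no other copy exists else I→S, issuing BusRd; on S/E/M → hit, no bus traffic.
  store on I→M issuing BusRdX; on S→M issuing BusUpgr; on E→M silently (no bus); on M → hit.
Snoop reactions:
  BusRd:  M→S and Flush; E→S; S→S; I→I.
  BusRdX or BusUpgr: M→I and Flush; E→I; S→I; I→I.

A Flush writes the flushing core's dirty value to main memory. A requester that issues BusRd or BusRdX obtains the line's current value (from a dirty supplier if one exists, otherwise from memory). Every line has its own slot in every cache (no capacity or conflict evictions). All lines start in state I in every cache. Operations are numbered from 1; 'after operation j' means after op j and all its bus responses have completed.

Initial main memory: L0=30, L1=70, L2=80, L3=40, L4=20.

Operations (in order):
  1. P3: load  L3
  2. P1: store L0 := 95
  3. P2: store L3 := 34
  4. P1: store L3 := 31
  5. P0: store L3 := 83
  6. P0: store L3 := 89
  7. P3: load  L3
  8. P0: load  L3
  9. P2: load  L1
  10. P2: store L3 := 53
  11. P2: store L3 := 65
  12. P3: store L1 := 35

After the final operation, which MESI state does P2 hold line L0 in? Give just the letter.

state = I

step 1: P3: load  L3  ⟶  IIIE  (L3)  txn=BusRd  M[L3]=40
step 2: P1: store L0 := 95  ⟶  IMII  (L0)  txn=BusRdX  M[L0]=30
step 3: P2: store L3 := 34  ⟶  IIMI  (L3)  txn=BusRdX  M[L3]=40
step 4: P1: store L3 := 31  ⟶  IMII  (L3)  txn=BusRdX+Flush  M[L3]=34
step 5: P0: store L3 := 83  ⟶  MIII  (L3)  txn=BusRdX+Flush  M[L3]=31
step 6: P0: store L3 := 89  ⟶  MIII  (L3)  txn=∅  M[L3]=31
step 7: P3: load  L3  ⟶  SIIS  (L3)  txn=BusRd+Flush  M[L3]=89
step 8: P0: load  L3  ⟶  SIIS  (L3)  txn=∅  M[L3]=89
step 9: P2: load  L1  ⟶  IIEI  (L1)  txn=BusRd  M[L1]=70
step 10: P2: store L3 := 53  ⟶  IIMI  (L3)  txn=BusRdX  M[L3]=89
step 11: P2: store L3 := 65  ⟶  IIMI  (L3)  txn=∅  M[L3]=89
step 12: P3: store L1 := 35  ⟶  IIIM  (L1)  txn=BusRdX  M[L1]=70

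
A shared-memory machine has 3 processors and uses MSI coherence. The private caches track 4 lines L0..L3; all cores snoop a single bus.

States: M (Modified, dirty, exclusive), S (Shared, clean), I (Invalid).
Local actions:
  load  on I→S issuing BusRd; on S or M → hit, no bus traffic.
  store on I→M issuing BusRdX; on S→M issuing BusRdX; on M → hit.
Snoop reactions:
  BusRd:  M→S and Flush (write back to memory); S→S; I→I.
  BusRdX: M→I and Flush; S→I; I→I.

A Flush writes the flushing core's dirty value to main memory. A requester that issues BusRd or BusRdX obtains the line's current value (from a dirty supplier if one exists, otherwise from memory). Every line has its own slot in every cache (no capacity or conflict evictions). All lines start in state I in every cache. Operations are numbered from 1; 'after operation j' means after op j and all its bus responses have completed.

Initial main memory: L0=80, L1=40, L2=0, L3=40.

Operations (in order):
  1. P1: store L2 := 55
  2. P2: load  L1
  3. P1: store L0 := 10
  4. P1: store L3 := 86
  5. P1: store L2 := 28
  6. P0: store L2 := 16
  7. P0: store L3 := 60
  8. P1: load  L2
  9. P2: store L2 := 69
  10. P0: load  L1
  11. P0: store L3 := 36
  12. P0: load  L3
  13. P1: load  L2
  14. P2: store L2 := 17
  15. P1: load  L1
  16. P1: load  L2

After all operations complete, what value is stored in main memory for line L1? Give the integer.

[1] P1: store L2 := 55 | P0:I, P1:M(55), P2:I | bus: BusRdX
[2] P2: load  L1 | P0:I, P1:I, P2:S(40) | bus: BusRd
[3] P1: store L0 := 10 | P0:I, P1:M(10), P2:I | bus: BusRdX
[4] P1: store L3 := 86 | P0:I, P1:M(86), P2:I | bus: BusRdX
[5] P1: store L2 := 28 | P0:I, P1:M(28), P2:I | bus: none
[6] P0: store L2 := 16 | P0:M(16), P1:I, P2:I | bus: BusRdX,Flush
[7] P0: store L3 := 60 | P0:M(60), P1:I, P2:I | bus: BusRdX,Flush
[8] P1: load  L2 | P0:S(16), P1:S(16), P2:I | bus: BusRd,Flush
[9] P2: store L2 := 69 | P0:I, P1:I, P2:M(69) | bus: BusRdX
[10] P0: load  L1 | P0:S(40), P1:I, P2:S(40) | bus: BusRd
[11] P0: store L3 := 36 | P0:M(36), P1:I, P2:I | bus: none
[12] P0: load  L3 | P0:M(36), P1:I, P2:I | bus: none
[13] P1: load  L2 | P0:I, P1:S(69), P2:S(69) | bus: BusRd,Flush
[14] P2: store L2 := 17 | P0:I, P1:I, P2:M(17) | bus: BusRdX
[15] P1: load  L1 | P0:S(40), P1:S(40), P2:S(40) | bus: BusRd
[16] P1: load  L2 | P0:I, P1:S(17), P2:S(17) | bus: BusRd,Flush

memory[L1] = 40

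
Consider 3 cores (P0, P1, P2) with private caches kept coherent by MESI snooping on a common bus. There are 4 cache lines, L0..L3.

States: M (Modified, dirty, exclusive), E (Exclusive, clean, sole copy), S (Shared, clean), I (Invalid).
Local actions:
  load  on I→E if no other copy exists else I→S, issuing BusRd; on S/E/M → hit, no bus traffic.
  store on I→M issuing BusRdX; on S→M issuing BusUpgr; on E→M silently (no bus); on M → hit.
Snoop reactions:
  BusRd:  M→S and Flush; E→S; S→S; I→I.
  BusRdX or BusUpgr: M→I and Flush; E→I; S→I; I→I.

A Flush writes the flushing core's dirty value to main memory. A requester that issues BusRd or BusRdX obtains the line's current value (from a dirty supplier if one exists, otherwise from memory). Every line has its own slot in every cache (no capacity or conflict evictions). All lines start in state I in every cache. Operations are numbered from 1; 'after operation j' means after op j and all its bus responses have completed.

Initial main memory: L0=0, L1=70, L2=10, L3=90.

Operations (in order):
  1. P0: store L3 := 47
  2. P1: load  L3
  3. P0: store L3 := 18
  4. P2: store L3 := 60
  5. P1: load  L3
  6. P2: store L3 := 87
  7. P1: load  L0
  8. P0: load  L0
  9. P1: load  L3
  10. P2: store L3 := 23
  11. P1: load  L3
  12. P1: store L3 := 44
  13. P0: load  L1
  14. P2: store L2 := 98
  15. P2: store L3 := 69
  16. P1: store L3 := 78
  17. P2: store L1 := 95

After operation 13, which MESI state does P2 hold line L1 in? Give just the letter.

step 1: P0: store L3 := 47  ⟶  MII  (L3)  txn=BusRdX  M[L3]=90
step 2: P1: load  L3  ⟶  SSI  (L3)  txn=BusRd+Flush  M[L3]=47
step 3: P0: store L3 := 18  ⟶  MII  (L3)  txn=BusUpgr  M[L3]=47
step 4: P2: store L3 := 60  ⟶  IIM  (L3)  txn=BusRdX+Flush  M[L3]=18
step 5: P1: load  L3  ⟶  ISS  (L3)  txn=BusRd+Flush  M[L3]=60
step 6: P2: store L3 := 87  ⟶  IIM  (L3)  txn=BusUpgr  M[L3]=60
step 7: P1: load  L0  ⟶  IEI  (L0)  txn=BusRd  M[L0]=0
step 8: P0: load  L0  ⟶  SSI  (L0)  txn=BusRd  M[L0]=0
step 9: P1: load  L3  ⟶  ISS  (L3)  txn=BusRd+Flush  M[L3]=87
step 10: P2: store L3 := 23  ⟶  IIM  (L3)  txn=BusUpgr  M[L3]=87
step 11: P1: load  L3  ⟶  ISS  (L3)  txn=BusRd+Flush  M[L3]=23
step 12: P1: store L3 := 44  ⟶  IMI  (L3)  txn=BusUpgr  M[L3]=23
step 13: P0: load  L1  ⟶  EII  (L1)  txn=BusRd  M[L1]=70
step 14: P2: store L2 := 98  ⟶  IIM  (L2)  txn=BusRdX  M[L2]=10
step 15: P2: store L3 := 69  ⟶  IIM  (L3)  txn=BusRdX+Flush  M[L3]=44
step 16: P1: store L3 := 78  ⟶  IMI  (L3)  txn=BusRdX+Flush  M[L3]=69
step 17: P2: store L1 := 95  ⟶  IIM  (L1)  txn=BusRdX  M[L1]=70

state = I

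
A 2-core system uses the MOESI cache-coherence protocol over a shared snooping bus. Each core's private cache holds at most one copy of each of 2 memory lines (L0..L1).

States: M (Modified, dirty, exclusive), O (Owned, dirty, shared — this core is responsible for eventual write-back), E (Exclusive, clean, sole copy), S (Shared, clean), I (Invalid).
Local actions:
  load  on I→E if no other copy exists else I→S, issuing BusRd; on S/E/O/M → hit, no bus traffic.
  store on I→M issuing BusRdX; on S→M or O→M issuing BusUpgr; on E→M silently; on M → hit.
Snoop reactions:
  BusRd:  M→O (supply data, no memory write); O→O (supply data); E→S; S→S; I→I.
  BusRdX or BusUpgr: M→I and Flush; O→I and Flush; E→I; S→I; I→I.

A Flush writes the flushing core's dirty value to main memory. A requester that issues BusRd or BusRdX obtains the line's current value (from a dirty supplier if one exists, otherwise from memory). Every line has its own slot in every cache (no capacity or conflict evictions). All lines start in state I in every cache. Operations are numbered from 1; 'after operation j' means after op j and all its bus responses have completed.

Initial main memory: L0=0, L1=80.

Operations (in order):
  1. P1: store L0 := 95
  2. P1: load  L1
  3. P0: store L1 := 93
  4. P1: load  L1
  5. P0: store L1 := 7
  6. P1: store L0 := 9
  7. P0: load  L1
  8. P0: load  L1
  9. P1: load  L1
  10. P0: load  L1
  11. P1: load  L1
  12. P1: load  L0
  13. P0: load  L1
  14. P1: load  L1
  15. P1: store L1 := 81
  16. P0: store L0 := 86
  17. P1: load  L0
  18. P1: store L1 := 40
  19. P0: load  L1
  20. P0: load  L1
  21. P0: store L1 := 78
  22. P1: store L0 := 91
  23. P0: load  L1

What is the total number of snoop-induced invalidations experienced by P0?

invalidations = 2

step 1: P1: store L0 := 95  ⟶  IM  (L0)  txn=BusRdX  M[L0]=0
step 2: P1: load  L1  ⟶  IE  (L1)  txn=BusRd  M[L1]=80
step 3: P0: store L1 := 93  ⟶  MI  (L1)  txn=BusRdX  M[L1]=80
step 4: P1: load  L1  ⟶  OS  (L1)  txn=BusRd  M[L1]=80
step 5: P0: store L1 := 7  ⟶  MI  (L1)  txn=BusUpgr  M[L1]=80
step 6: P1: store L0 := 9  ⟶  IM  (L0)  txn=∅  M[L0]=0
step 7: P0: load  L1  ⟶  MI  (L1)  txn=∅  M[L1]=80
step 8: P0: load  L1  ⟶  MI  (L1)  txn=∅  M[L1]=80
step 9: P1: load  L1  ⟶  OS  (L1)  txn=BusRd  M[L1]=80
step 10: P0: load  L1  ⟶  OS  (L1)  txn=∅  M[L1]=80
step 11: P1: load  L1  ⟶  OS  (L1)  txn=∅  M[L1]=80
step 12: P1: load  L0  ⟶  IM  (L0)  txn=∅  M[L0]=0
step 13: P0: load  L1  ⟶  OS  (L1)  txn=∅  M[L1]=80
step 14: P1: load  L1  ⟶  OS  (L1)  txn=∅  M[L1]=80
step 15: P1: store L1 := 81  ⟶  IM  (L1)  txn=BusUpgr+Flush  M[L1]=7
step 16: P0: store L0 := 86  ⟶  MI  (L0)  txn=BusRdX+Flush  M[L0]=9
step 17: P1: load  L0  ⟶  OS  (L0)  txn=BusRd  M[L0]=9
step 18: P1: store L1 := 40  ⟶  IM  (L1)  txn=∅  M[L1]=7
step 19: P0: load  L1  ⟶  SO  (L1)  txn=BusRd  M[L1]=7
step 20: P0: load  L1  ⟶  SO  (L1)  txn=∅  M[L1]=7
step 21: P0: store L1 := 78  ⟶  MI  (L1)  txn=BusUpgr+Flush  M[L1]=40
step 22: P1: store L0 := 91  ⟶  IM  (L0)  txn=BusUpgr+Flush  M[L0]=86
step 23: P0: load  L1  ⟶  MI  (L1)  txn=∅  M[L1]=40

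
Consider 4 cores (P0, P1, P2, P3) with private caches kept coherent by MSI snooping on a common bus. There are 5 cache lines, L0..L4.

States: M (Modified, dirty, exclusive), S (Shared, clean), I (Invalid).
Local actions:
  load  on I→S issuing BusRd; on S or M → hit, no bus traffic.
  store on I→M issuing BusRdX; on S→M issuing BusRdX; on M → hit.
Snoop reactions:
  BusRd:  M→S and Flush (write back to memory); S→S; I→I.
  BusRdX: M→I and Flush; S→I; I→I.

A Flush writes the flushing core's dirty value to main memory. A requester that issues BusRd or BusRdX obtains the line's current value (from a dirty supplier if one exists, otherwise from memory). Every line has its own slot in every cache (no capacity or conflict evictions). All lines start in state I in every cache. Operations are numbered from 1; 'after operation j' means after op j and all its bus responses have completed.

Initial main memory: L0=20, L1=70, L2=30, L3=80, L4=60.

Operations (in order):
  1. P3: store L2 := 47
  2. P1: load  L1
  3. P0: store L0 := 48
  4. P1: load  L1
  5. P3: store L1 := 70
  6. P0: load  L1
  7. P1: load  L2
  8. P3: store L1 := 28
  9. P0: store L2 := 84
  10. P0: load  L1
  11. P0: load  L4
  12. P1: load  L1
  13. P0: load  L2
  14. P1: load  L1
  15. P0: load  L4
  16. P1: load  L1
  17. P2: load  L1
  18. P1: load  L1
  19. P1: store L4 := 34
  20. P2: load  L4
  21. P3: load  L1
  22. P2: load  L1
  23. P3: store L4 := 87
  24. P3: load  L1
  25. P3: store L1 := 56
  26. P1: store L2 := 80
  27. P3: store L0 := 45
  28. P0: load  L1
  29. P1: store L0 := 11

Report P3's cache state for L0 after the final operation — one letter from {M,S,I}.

step 1: P3: store L2 := 47  ⟶  IIIM  (L2)  txn=BusRdX  M[L2]=30
step 2: P1: load  L1  ⟶  ISII  (L1)  txn=BusRd  M[L1]=70
step 3: P0: store L0 := 48  ⟶  MIII  (L0)  txn=BusRdX  M[L0]=20
step 4: P1: load  L1  ⟶  ISII  (L1)  txn=∅  M[L1]=70
step 5: P3: store L1 := 70  ⟶  IIIM  (L1)  txn=BusRdX  M[L1]=70
step 6: P0: load  L1  ⟶  SIIS  (L1)  txn=BusRd+Flush  M[L1]=70
step 7: P1: load  L2  ⟶  ISIS  (L2)  txn=BusRd+Flush  M[L2]=47
step 8: P3: store L1 := 28  ⟶  IIIM  (L1)  txn=BusRdX  M[L1]=70
step 9: P0: store L2 := 84  ⟶  MIII  (L2)  txn=BusRdX  M[L2]=47
step 10: P0: load  L1  ⟶  SIIS  (L1)  txn=BusRd+Flush  M[L1]=28
step 11: P0: load  L4  ⟶  SIII  (L4)  txn=BusRd  M[L4]=60
step 12: P1: load  L1  ⟶  SSIS  (L1)  txn=BusRd  M[L1]=28
step 13: P0: load  L2  ⟶  MIII  (L2)  txn=∅  M[L2]=47
step 14: P1: load  L1  ⟶  SSIS  (L1)  txn=∅  M[L1]=28
step 15: P0: load  L4  ⟶  SIII  (L4)  txn=∅  M[L4]=60
step 16: P1: load  L1  ⟶  SSIS  (L1)  txn=∅  M[L1]=28
step 17: P2: load  L1  ⟶  SSSS  (L1)  txn=BusRd  M[L1]=28
step 18: P1: load  L1  ⟶  SSSS  (L1)  txn=∅  M[L1]=28
step 19: P1: store L4 := 34  ⟶  IMII  (L4)  txn=BusRdX  M[L4]=60
step 20: P2: load  L4  ⟶  ISSI  (L4)  txn=BusRd+Flush  M[L4]=34
step 21: P3: load  L1  ⟶  SSSS  (L1)  txn=∅  M[L1]=28
step 22: P2: load  L1  ⟶  SSSS  (L1)  txn=∅  M[L1]=28
step 23: P3: store L4 := 87  ⟶  IIIM  (L4)  txn=BusRdX  M[L4]=34
step 24: P3: load  L1  ⟶  SSSS  (L1)  txn=∅  M[L1]=28
step 25: P3: store L1 := 56  ⟶  IIIM  (L1)  txn=BusRdX  M[L1]=28
step 26: P1: store L2 := 80  ⟶  IMII  (L2)  txn=BusRdX+Flush  M[L2]=84
step 27: P3: store L0 := 45  ⟶  IIIM  (L0)  txn=BusRdX+Flush  M[L0]=48
step 28: P0: load  L1  ⟶  SIIS  (L1)  txn=BusRd+Flush  M[L1]=56
step 29: P1: store L0 := 11  ⟶  IMII  (L0)  txn=BusRdX+Flush  M[L0]=45

state = I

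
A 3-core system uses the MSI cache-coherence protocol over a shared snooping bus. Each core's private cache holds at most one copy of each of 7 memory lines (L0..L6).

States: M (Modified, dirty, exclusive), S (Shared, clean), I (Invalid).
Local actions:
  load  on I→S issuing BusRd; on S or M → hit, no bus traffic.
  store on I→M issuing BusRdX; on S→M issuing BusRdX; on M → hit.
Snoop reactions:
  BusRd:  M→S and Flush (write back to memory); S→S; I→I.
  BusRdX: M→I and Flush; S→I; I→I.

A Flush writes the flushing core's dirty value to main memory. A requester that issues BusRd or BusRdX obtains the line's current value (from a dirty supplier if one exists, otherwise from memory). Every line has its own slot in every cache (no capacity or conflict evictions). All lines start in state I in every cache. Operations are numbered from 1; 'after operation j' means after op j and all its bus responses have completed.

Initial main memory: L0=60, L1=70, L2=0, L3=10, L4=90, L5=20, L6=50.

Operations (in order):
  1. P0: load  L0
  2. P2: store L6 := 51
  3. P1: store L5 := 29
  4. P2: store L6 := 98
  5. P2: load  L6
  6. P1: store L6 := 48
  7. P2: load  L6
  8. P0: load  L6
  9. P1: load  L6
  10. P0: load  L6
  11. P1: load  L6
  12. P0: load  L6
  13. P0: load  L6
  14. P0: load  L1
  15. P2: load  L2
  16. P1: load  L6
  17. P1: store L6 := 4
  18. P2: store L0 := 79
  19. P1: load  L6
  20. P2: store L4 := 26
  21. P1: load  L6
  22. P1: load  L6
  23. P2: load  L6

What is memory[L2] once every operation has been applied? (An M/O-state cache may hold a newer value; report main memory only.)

1. P0: load  L0  bus=[BusRd]  L0: P0=S P1=I P2=I  mem[L0]=60
2. P2: store L6 := 51  bus=[BusRdX]  L6: P0=I P1=I P2=M  mem[L6]=50
3. P1: store L5 := 29  bus=[BusRdX]  L5: P0=I P1=M P2=I  mem[L5]=20
4. P2: store L6 := 98  bus=[-]  L6: P0=I P1=I P2=M  mem[L6]=50
5. P2: load  L6  bus=[-]  L6: P0=I P1=I P2=M  mem[L6]=50
6. P1: store L6 := 48  bus=[BusRdX,Flush]  L6: P0=I P1=M P2=I  mem[L6]=98
7. P2: load  L6  bus=[BusRd,Flush]  L6: P0=I P1=S P2=S  mem[L6]=48
8. P0: load  L6  bus=[BusRd]  L6: P0=S P1=S P2=S  mem[L6]=48
9. P1: load  L6  bus=[-]  L6: P0=S P1=S P2=S  mem[L6]=48
10. P0: load  L6  bus=[-]  L6: P0=S P1=S P2=S  mem[L6]=48
11. P1: load  L6  bus=[-]  L6: P0=S P1=S P2=S  mem[L6]=48
12. P0: load  L6  bus=[-]  L6: P0=S P1=S P2=S  mem[L6]=48
13. P0: load  L6  bus=[-]  L6: P0=S P1=S P2=S  mem[L6]=48
14. P0: load  L1  bus=[BusRd]  L1: P0=S P1=I P2=I  mem[L1]=70
15. P2: load  L2  bus=[BusRd]  L2: P0=I P1=I P2=S  mem[L2]=0
16. P1: load  L6  bus=[-]  L6: P0=S P1=S P2=S  mem[L6]=48
17. P1: store L6 := 4  bus=[BusRdX]  L6: P0=I P1=M P2=I  mem[L6]=48
18. P2: store L0 := 79  bus=[BusRdX]  L0: P0=I P1=I P2=M  mem[L0]=60
19. P1: load  L6  bus=[-]  L6: P0=I P1=M P2=I  mem[L6]=48
20. P2: store L4 := 26  bus=[BusRdX]  L4: P0=I P1=I P2=M  mem[L4]=90
21. P1: load  L6  bus=[-]  L6: P0=I P1=M P2=I  mem[L6]=48
22. P1: load  L6  bus=[-]  L6: P0=I P1=M P2=I  mem[L6]=48
23. P2: load  L6  bus=[BusRd,Flush]  L6: P0=I P1=S P2=S  mem[L6]=4

memory[L2] = 0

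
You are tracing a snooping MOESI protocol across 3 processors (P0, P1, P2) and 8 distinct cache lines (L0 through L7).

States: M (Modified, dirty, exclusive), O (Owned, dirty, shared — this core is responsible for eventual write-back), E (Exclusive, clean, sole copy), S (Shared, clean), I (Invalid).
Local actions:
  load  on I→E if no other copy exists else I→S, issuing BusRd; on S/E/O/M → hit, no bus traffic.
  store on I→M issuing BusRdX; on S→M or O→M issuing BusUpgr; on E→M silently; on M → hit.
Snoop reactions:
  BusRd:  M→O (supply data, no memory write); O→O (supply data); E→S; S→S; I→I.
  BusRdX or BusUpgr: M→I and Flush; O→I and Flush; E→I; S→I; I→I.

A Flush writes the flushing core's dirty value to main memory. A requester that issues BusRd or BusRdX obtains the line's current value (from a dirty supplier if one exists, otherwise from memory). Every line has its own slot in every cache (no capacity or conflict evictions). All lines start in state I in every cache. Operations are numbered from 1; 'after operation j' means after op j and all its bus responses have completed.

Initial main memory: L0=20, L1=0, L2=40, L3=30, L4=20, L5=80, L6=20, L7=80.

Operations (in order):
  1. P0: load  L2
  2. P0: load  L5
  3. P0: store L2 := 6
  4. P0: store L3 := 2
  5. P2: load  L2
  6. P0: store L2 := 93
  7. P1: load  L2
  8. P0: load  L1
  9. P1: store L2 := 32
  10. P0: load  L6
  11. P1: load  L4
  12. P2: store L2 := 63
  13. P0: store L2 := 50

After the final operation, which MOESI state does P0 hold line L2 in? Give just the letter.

  op1 P0: load  L2 → E/I/I on L2; bus BusRd; mem=40
  op2 P0: load  L5 → E/I/I on L5; bus BusRd; mem=80
  op3 P0: store L2 := 6 → M/I/I on L2; bus (none); mem=40
  op4 P0: store L3 := 2 → M/I/I on L3; bus BusRdX; mem=30
  op5 P2: load  L2 → O/I/S on L2; bus BusRd; mem=40
  op6 P0: store L2 := 93 → M/I/I on L2; bus BusUpgr; mem=40
  op7 P1: load  L2 → O/S/I on L2; bus BusRd; mem=40
  op8 P0: load  L1 → E/I/I on L1; bus BusRd; mem=0
  op9 P1: store L2 := 32 → I/M/I on L2; bus BusUpgr Flush; mem=93
  op10 P0: load  L6 → E/I/I on L6; bus BusRd; mem=20
  op11 P1: load  L4 → I/E/I on L4; bus BusRd; mem=20
  op12 P2: store L2 := 63 → I/I/M on L2; bus BusRdX Flush; mem=32
  op13 P0: store L2 := 50 → M/I/I on L2; bus BusRdX Flush; mem=63

state = M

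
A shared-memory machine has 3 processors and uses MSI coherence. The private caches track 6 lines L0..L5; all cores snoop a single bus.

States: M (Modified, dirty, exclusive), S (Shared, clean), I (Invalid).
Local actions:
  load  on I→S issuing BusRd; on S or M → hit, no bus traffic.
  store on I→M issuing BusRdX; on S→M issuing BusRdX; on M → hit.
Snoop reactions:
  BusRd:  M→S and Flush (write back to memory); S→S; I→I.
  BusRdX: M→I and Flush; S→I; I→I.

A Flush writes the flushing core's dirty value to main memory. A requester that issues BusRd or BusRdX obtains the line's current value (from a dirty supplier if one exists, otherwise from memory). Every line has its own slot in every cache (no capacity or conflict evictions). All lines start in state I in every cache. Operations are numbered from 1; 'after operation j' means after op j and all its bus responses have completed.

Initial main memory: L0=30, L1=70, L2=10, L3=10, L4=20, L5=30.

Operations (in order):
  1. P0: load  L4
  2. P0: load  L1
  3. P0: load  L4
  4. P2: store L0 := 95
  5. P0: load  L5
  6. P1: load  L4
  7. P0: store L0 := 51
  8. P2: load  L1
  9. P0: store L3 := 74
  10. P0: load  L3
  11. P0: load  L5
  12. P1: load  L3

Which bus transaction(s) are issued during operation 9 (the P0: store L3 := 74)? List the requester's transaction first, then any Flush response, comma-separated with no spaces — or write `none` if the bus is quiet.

bus = BusRdX

[1] P0: load  L4 | P0:S(20), P1:I, P2:I | bus: BusRd
[2] P0: load  L1 | P0:S(70), P1:I, P2:I | bus: BusRd
[3] P0: load  L4 | P0:S(20), P1:I, P2:I | bus: none
[4] P2: store L0 := 95 | P0:I, P1:I, P2:M(95) | bus: BusRdX
[5] P0: load  L5 | P0:S(30), P1:I, P2:I | bus: BusRd
[6] P1: load  L4 | P0:S(20), P1:S(20), P2:I | bus: BusRd
[7] P0: store L0 := 51 | P0:M(51), P1:I, P2:I | bus: BusRdX,Flush
[8] P2: load  L1 | P0:S(70), P1:I, P2:S(70) | bus: BusRd
[9] P0: store L3 := 74 | P0:M(74), P1:I, P2:I | bus: BusRdX
[10] P0: load  L3 | P0:M(74), P1:I, P2:I | bus: none
[11] P0: load  L5 | P0:S(30), P1:I, P2:I | bus: none
[12] P1: load  L3 | P0:S(74), P1:S(74), P2:I | bus: BusRd,Flush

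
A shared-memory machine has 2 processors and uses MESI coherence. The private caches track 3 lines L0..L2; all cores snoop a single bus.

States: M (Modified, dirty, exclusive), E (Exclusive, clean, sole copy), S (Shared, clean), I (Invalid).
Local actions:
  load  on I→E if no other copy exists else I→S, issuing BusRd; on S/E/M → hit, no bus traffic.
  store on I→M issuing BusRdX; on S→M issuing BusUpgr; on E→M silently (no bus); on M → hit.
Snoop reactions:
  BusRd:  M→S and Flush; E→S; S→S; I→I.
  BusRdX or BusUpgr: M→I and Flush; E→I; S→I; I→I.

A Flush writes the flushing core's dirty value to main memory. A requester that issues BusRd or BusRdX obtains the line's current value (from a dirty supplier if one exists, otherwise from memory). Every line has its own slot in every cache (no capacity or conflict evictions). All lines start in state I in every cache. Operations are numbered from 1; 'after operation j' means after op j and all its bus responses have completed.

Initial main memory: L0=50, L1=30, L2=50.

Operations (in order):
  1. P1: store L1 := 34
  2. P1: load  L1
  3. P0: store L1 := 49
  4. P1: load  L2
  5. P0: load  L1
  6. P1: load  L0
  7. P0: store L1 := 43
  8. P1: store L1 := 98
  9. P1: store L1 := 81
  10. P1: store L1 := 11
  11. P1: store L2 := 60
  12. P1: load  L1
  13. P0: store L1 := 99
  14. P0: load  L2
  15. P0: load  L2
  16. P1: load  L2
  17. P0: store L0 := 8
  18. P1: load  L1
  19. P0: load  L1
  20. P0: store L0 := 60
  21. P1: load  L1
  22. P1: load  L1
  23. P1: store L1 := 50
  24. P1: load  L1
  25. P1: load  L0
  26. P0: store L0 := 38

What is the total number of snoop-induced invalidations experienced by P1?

invalidations = 4

[1] P1: store L1 := 34 | P0:I, P1:M(34) | bus: BusRdX
[2] P1: load  L1 | P0:I, P1:M(34) | bus: none
[3] P0: store L1 := 49 | P0:M(49), P1:I | bus: BusRdX,Flush
[4] P1: load  L2 | P0:I, P1:E(50) | bus: BusRd
[5] P0: load  L1 | P0:M(49), P1:I | bus: none
[6] P1: load  L0 | P0:I, P1:E(50) | bus: BusRd
[7] P0: store L1 := 43 | P0:M(43), P1:I | bus: none
[8] P1: store L1 := 98 | P0:I, P1:M(98) | bus: BusRdX,Flush
[9] P1: store L1 := 81 | P0:I, P1:M(81) | bus: none
[10] P1: store L1 := 11 | P0:I, P1:M(11) | bus: none
[11] P1: store L2 := 60 | P0:I, P1:M(60) | bus: none
[12] P1: load  L1 | P0:I, P1:M(11) | bus: none
[13] P0: store L1 := 99 | P0:M(99), P1:I | bus: BusRdX,Flush
[14] P0: load  L2 | P0:S(60), P1:S(60) | bus: BusRd,Flush
[15] P0: load  L2 | P0:S(60), P1:S(60) | bus: none
[16] P1: load  L2 | P0:S(60), P1:S(60) | bus: none
[17] P0: store L0 := 8 | P0:M(8), P1:I | bus: BusRdX
[18] P1: load  L1 | P0:S(99), P1:S(99) | bus: BusRd,Flush
[19] P0: load  L1 | P0:S(99), P1:S(99) | bus: none
[20] P0: store L0 := 60 | P0:M(60), P1:I | bus: none
[21] P1: load  L1 | P0:S(99), P1:S(99) | bus: none
[22] P1: load  L1 | P0:S(99), P1:S(99) | bus: none
[23] P1: store L1 := 50 | P0:I, P1:M(50) | bus: BusUpgr
[24] P1: load  L1 | P0:I, P1:M(50) | bus: none
[25] P1: load  L0 | P0:S(60), P1:S(60) | bus: BusRd,Flush
[26] P0: store L0 := 38 | P0:M(38), P1:I | bus: BusUpgr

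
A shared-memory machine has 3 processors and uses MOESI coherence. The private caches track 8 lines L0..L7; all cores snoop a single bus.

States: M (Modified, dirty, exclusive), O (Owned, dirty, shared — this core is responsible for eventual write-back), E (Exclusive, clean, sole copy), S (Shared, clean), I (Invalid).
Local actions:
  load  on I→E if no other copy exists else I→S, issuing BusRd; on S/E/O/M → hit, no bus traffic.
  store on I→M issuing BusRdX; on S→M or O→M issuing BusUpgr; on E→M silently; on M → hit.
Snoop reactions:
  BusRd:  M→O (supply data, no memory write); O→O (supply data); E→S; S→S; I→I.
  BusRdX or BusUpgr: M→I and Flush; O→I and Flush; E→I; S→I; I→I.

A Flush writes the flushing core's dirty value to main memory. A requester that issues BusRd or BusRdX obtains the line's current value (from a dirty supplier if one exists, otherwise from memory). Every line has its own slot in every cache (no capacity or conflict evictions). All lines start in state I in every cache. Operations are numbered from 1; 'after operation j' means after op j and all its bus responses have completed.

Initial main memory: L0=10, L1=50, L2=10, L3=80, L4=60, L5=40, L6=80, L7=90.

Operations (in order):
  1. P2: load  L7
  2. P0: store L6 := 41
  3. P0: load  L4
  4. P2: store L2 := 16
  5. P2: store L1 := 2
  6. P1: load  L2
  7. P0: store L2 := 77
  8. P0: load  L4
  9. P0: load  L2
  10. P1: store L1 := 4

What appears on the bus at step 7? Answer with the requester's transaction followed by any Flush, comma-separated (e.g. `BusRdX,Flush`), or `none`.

bus = BusRdX,Flush

  op1 P2: load  L7 → I/I/E on L7; bus BusRd; mem=90
  op2 P0: store L6 := 41 → M/I/I on L6; bus BusRdX; mem=80
  op3 P0: load  L4 → E/I/I on L4; bus BusRd; mem=60
  op4 P2: store L2 := 16 → I/I/M on L2; bus BusRdX; mem=10
  op5 P2: store L1 := 2 → I/I/M on L1; bus BusRdX; mem=50
  op6 P1: load  L2 → I/S/O on L2; bus BusRd; mem=10
  op7 P0: store L2 := 77 → M/I/I on L2; bus BusRdX Flush; mem=16
  op8 P0: load  L4 → E/I/I on L4; bus (none); mem=60
  op9 P0: load  L2 → M/I/I on L2; bus (none); mem=16
  op10 P1: store L1 := 4 → I/M/I on L1; bus BusRdX Flush; mem=2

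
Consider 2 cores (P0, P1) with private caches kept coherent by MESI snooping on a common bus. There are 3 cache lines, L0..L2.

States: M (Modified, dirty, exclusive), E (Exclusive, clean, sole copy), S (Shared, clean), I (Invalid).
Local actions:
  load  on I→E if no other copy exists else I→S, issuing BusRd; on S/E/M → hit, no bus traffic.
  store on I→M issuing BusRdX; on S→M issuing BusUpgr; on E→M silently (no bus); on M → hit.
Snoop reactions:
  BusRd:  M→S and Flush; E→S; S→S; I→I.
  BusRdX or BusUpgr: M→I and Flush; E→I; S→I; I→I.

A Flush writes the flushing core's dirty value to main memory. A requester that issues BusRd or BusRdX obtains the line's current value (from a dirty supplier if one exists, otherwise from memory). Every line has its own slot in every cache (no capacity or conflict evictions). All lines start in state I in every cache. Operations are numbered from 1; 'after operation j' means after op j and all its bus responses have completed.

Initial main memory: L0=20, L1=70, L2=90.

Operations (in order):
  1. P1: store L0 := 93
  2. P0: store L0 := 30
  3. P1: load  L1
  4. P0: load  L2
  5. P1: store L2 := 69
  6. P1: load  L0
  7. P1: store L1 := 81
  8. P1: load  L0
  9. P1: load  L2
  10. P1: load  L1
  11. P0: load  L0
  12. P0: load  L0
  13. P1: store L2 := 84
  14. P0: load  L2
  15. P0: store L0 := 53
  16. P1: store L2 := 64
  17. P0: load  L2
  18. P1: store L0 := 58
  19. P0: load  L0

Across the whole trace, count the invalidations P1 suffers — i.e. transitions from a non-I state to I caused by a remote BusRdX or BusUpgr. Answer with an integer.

invalidations = 2

  op1 P1: store L0 := 93 → I/M on L0; bus BusRdX; mem=20
  op2 P0: store L0 := 30 → M/I on L0; bus BusRdX Flush; mem=93
  op3 P1: load  L1 → I/E on L1; bus BusRd; mem=70
  op4 P0: load  L2 → E/I on L2; bus BusRd; mem=90
  op5 P1: store L2 := 69 → I/M on L2; bus BusRdX; mem=90
  op6 P1: load  L0 → S/S on L0; bus BusRd Flush; mem=30
  op7 P1: store L1 := 81 → I/M on L1; bus (none); mem=70
  op8 P1: load  L0 → S/S on L0; bus (none); mem=30
  op9 P1: load  L2 → I/M on L2; bus (none); mem=90
  op10 P1: load  L1 → I/M on L1; bus (none); mem=70
  op11 P0: load  L0 → S/S on L0; bus (none); mem=30
  op12 P0: load  L0 → S/S on L0; bus (none); mem=30
  op13 P1: store L2 := 84 → I/M on L2; bus (none); mem=90
  op14 P0: load  L2 → S/S on L2; bus BusRd Flush; mem=84
  op15 P0: store L0 := 53 → M/I on L0; bus BusUpgr; mem=30
  op16 P1: store L2 := 64 → I/M on L2; bus BusUpgr; mem=84
  op17 P0: load  L2 → S/S on L2; bus BusRd Flush; mem=64
  op18 P1: store L0 := 58 → I/M on L0; bus BusRdX Flush; mem=53
  op19 P0: load  L0 → S/S on L0; bus BusRd Flush; mem=58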